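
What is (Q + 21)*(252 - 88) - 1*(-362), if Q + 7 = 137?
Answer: 25126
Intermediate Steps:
Q = 130 (Q = -7 + 137 = 130)
(Q + 21)*(252 - 88) - 1*(-362) = (130 + 21)*(252 - 88) - 1*(-362) = 151*164 + 362 = 24764 + 362 = 25126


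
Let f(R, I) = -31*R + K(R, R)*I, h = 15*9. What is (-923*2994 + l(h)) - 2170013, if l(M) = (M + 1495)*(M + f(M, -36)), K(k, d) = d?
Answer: -19456775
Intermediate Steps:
h = 135
f(R, I) = -31*R + I*R (f(R, I) = -31*R + R*I = -31*R + I*R)
l(M) = -66*M*(1495 + M) (l(M) = (M + 1495)*(M + M*(-31 - 36)) = (1495 + M)*(M + M*(-67)) = (1495 + M)*(M - 67*M) = (1495 + M)*(-66*M) = -66*M*(1495 + M))
(-923*2994 + l(h)) - 2170013 = (-923*2994 + 66*135*(-1495 - 1*135)) - 2170013 = (-2763462 + 66*135*(-1495 - 135)) - 2170013 = (-2763462 + 66*135*(-1630)) - 2170013 = (-2763462 - 14523300) - 2170013 = -17286762 - 2170013 = -19456775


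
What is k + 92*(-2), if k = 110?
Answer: -74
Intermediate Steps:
k + 92*(-2) = 110 + 92*(-2) = 110 - 184 = -74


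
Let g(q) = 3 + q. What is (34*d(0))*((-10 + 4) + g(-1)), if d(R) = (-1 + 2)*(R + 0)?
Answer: 0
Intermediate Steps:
d(R) = R (d(R) = 1*R = R)
(34*d(0))*((-10 + 4) + g(-1)) = (34*0)*((-10 + 4) + (3 - 1)) = 0*(-6 + 2) = 0*(-4) = 0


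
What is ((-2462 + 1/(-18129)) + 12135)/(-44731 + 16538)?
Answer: -175361816/511110897 ≈ -0.34310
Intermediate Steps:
((-2462 + 1/(-18129)) + 12135)/(-44731 + 16538) = ((-2462 - 1/18129) + 12135)/(-28193) = (-44633599/18129 + 12135)*(-1/28193) = (175361816/18129)*(-1/28193) = -175361816/511110897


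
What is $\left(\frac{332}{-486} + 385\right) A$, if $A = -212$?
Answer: $- \frac{19798468}{243} \approx -81475.0$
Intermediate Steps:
$\left(\frac{332}{-486} + 385\right) A = \left(\frac{332}{-486} + 385\right) \left(-212\right) = \left(332 \left(- \frac{1}{486}\right) + 385\right) \left(-212\right) = \left(- \frac{166}{243} + 385\right) \left(-212\right) = \frac{93389}{243} \left(-212\right) = - \frac{19798468}{243}$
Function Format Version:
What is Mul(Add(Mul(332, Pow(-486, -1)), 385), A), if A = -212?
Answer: Rational(-19798468, 243) ≈ -81475.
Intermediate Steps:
Mul(Add(Mul(332, Pow(-486, -1)), 385), A) = Mul(Add(Mul(332, Pow(-486, -1)), 385), -212) = Mul(Add(Mul(332, Rational(-1, 486)), 385), -212) = Mul(Add(Rational(-166, 243), 385), -212) = Mul(Rational(93389, 243), -212) = Rational(-19798468, 243)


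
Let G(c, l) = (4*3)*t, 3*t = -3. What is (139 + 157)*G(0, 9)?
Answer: -3552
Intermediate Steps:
t = -1 (t = (⅓)*(-3) = -1)
G(c, l) = -12 (G(c, l) = (4*3)*(-1) = 12*(-1) = -12)
(139 + 157)*G(0, 9) = (139 + 157)*(-12) = 296*(-12) = -3552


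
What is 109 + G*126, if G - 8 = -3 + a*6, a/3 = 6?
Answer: 14347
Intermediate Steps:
a = 18 (a = 3*6 = 18)
G = 113 (G = 8 + (-3 + 18*6) = 8 + (-3 + 108) = 8 + 105 = 113)
109 + G*126 = 109 + 113*126 = 109 + 14238 = 14347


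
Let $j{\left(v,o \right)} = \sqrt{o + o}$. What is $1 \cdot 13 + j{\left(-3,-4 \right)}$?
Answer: $13 + 2 i \sqrt{2} \approx 13.0 + 2.8284 i$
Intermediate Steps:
$j{\left(v,o \right)} = \sqrt{2} \sqrt{o}$ ($j{\left(v,o \right)} = \sqrt{2 o} = \sqrt{2} \sqrt{o}$)
$1 \cdot 13 + j{\left(-3,-4 \right)} = 1 \cdot 13 + \sqrt{2} \sqrt{-4} = 13 + \sqrt{2} \cdot 2 i = 13 + 2 i \sqrt{2}$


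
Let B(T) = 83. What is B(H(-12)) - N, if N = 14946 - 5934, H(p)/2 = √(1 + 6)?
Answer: -8929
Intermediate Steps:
H(p) = 2*√7 (H(p) = 2*√(1 + 6) = 2*√7)
N = 9012
B(H(-12)) - N = 83 - 1*9012 = 83 - 9012 = -8929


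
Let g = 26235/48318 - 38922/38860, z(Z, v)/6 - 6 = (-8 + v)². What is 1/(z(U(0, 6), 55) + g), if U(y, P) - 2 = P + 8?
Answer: 78234895/1039705873671 ≈ 7.5247e-5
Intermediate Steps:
U(y, P) = 10 + P (U(y, P) = 2 + (P + 8) = 2 + (8 + P) = 10 + P)
z(Z, v) = 36 + 6*(-8 + v)²
g = -35880879/78234895 (g = 26235*(1/48318) - 38922*1/38860 = 8745/16106 - 19461/19430 = -35880879/78234895 ≈ -0.45863)
1/(z(U(0, 6), 55) + g) = 1/((36 + 6*(-8 + 55)²) - 35880879/78234895) = 1/((36 + 6*47²) - 35880879/78234895) = 1/((36 + 6*2209) - 35880879/78234895) = 1/((36 + 13254) - 35880879/78234895) = 1/(13290 - 35880879/78234895) = 1/(1039705873671/78234895) = 78234895/1039705873671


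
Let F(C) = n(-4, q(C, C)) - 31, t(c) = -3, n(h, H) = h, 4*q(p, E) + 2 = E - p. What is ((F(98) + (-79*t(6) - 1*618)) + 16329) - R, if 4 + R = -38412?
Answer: 54329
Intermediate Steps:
q(p, E) = -½ - p/4 + E/4 (q(p, E) = -½ + (E - p)/4 = -½ + (-p/4 + E/4) = -½ - p/4 + E/4)
F(C) = -35 (F(C) = -4 - 31 = -35)
R = -38416 (R = -4 - 38412 = -38416)
((F(98) + (-79*t(6) - 1*618)) + 16329) - R = ((-35 + (-79*(-3) - 1*618)) + 16329) - 1*(-38416) = ((-35 + (237 - 618)) + 16329) + 38416 = ((-35 - 381) + 16329) + 38416 = (-416 + 16329) + 38416 = 15913 + 38416 = 54329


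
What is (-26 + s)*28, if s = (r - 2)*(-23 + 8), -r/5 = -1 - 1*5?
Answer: -12488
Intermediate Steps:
r = 30 (r = -5*(-1 - 1*5) = -5*(-1 - 5) = -5*(-6) = 30)
s = -420 (s = (30 - 2)*(-23 + 8) = 28*(-15) = -420)
(-26 + s)*28 = (-26 - 420)*28 = -446*28 = -12488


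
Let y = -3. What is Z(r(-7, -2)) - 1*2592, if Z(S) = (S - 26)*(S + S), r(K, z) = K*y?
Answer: -2802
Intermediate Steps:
r(K, z) = -3*K (r(K, z) = K*(-3) = -3*K)
Z(S) = 2*S*(-26 + S) (Z(S) = (-26 + S)*(2*S) = 2*S*(-26 + S))
Z(r(-7, -2)) - 1*2592 = 2*(-3*(-7))*(-26 - 3*(-7)) - 1*2592 = 2*21*(-26 + 21) - 2592 = 2*21*(-5) - 2592 = -210 - 2592 = -2802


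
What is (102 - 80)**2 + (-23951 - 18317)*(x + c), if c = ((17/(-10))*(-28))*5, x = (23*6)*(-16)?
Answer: 83268444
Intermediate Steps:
x = -2208 (x = 138*(-16) = -2208)
c = 238 (c = ((17*(-1/10))*(-28))*5 = -17/10*(-28)*5 = (238/5)*5 = 238)
(102 - 80)**2 + (-23951 - 18317)*(x + c) = (102 - 80)**2 + (-23951 - 18317)*(-2208 + 238) = 22**2 - 42268*(-1970) = 484 + 83267960 = 83268444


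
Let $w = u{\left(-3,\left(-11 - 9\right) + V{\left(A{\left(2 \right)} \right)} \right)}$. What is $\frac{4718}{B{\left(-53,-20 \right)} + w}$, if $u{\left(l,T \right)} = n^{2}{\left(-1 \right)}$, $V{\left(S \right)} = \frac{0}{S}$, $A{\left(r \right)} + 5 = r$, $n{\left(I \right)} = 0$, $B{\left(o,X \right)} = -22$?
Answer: $- \frac{2359}{11} \approx -214.45$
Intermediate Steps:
$A{\left(r \right)} = -5 + r$
$V{\left(S \right)} = 0$
$u{\left(l,T \right)} = 0$ ($u{\left(l,T \right)} = 0^{2} = 0$)
$w = 0$
$\frac{4718}{B{\left(-53,-20 \right)} + w} = \frac{4718}{-22 + 0} = \frac{4718}{-22} = 4718 \left(- \frac{1}{22}\right) = - \frac{2359}{11}$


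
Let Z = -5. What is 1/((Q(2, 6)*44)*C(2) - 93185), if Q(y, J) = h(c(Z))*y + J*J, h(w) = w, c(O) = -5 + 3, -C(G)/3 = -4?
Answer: -1/76289 ≈ -1.3108e-5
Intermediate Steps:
C(G) = 12 (C(G) = -3*(-4) = 12)
c(O) = -2
Q(y, J) = J**2 - 2*y (Q(y, J) = -2*y + J*J = -2*y + J**2 = J**2 - 2*y)
1/((Q(2, 6)*44)*C(2) - 93185) = 1/(((6**2 - 2*2)*44)*12 - 93185) = 1/(((36 - 4)*44)*12 - 93185) = 1/((32*44)*12 - 93185) = 1/(1408*12 - 93185) = 1/(16896 - 93185) = 1/(-76289) = -1/76289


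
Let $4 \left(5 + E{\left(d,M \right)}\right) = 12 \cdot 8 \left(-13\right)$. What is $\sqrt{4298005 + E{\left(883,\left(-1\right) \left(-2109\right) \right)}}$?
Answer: $2 \sqrt{1074422} \approx 2073.1$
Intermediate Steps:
$E{\left(d,M \right)} = -317$ ($E{\left(d,M \right)} = -5 + \frac{12 \cdot 8 \left(-13\right)}{4} = -5 + \frac{96 \left(-13\right)}{4} = -5 + \frac{1}{4} \left(-1248\right) = -5 - 312 = -317$)
$\sqrt{4298005 + E{\left(883,\left(-1\right) \left(-2109\right) \right)}} = \sqrt{4298005 - 317} = \sqrt{4297688} = 2 \sqrt{1074422}$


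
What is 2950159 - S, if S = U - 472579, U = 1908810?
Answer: 1513928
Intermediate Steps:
S = 1436231 (S = 1908810 - 472579 = 1436231)
2950159 - S = 2950159 - 1*1436231 = 2950159 - 1436231 = 1513928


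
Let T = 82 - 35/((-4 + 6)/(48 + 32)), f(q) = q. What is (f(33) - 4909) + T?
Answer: -6194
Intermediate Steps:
T = -1318 (T = 82 - 35/(2/80) = 82 - 35/(2*(1/80)) = 82 - 35/(1/40) = 82 + 40*(-35) = 82 - 1400 = -1318)
(f(33) - 4909) + T = (33 - 4909) - 1318 = -4876 - 1318 = -6194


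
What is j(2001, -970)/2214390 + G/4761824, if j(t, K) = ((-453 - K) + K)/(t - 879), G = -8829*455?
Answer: -831742186529531/985914064328160 ≈ -0.84363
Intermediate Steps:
G = -4017195
j(t, K) = -453/(-879 + t)
j(2001, -970)/2214390 + G/4761824 = -453/(-879 + 2001)/2214390 - 4017195/4761824 = -453/1122*(1/2214390) - 4017195*1/4761824 = -453*1/1122*(1/2214390) - 4017195/4761824 = -151/374*1/2214390 - 4017195/4761824 = -151/828181860 - 4017195/4761824 = -831742186529531/985914064328160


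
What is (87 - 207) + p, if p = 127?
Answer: 7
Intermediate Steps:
(87 - 207) + p = (87 - 207) + 127 = -120 + 127 = 7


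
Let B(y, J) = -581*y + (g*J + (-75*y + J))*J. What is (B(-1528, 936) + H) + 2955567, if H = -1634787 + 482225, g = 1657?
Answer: 1562523541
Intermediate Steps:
H = -1152562
B(y, J) = -581*y + J*(-75*y + 1658*J) (B(y, J) = -581*y + (1657*J + (-75*y + J))*J = -581*y + (1657*J + (J - 75*y))*J = -581*y + (-75*y + 1658*J)*J = -581*y + J*(-75*y + 1658*J))
(B(-1528, 936) + H) + 2955567 = ((-581*(-1528) + 1658*936² - 75*936*(-1528)) - 1152562) + 2955567 = ((887768 + 1658*876096 + 107265600) - 1152562) + 2955567 = ((887768 + 1452567168 + 107265600) - 1152562) + 2955567 = (1560720536 - 1152562) + 2955567 = 1559567974 + 2955567 = 1562523541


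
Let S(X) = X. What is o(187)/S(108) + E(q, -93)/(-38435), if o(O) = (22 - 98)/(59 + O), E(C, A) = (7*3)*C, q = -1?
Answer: -590783/255285270 ≈ -0.0023142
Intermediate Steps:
E(C, A) = 21*C
o(O) = -76/(59 + O)
o(187)/S(108) + E(q, -93)/(-38435) = -76/(59 + 187)/108 + (21*(-1))/(-38435) = -76/246*(1/108) - 21*(-1/38435) = -76*1/246*(1/108) + 21/38435 = -38/123*1/108 + 21/38435 = -19/6642 + 21/38435 = -590783/255285270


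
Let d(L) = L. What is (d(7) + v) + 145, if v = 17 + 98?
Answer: 267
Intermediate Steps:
v = 115
(d(7) + v) + 145 = (7 + 115) + 145 = 122 + 145 = 267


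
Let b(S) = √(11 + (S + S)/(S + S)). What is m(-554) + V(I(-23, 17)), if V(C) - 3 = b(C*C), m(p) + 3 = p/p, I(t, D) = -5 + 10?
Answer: 1 + 2*√3 ≈ 4.4641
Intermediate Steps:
I(t, D) = 5
m(p) = -2 (m(p) = -3 + p/p = -3 + 1 = -2)
b(S) = 2*√3 (b(S) = √(11 + (2*S)/((2*S))) = √(11 + (2*S)*(1/(2*S))) = √(11 + 1) = √12 = 2*√3)
V(C) = 3 + 2*√3
m(-554) + V(I(-23, 17)) = -2 + (3 + 2*√3) = 1 + 2*√3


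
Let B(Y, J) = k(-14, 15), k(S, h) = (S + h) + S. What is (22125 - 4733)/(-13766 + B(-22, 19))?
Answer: -17392/13779 ≈ -1.2622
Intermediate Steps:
k(S, h) = h + 2*S
B(Y, J) = -13 (B(Y, J) = 15 + 2*(-14) = 15 - 28 = -13)
(22125 - 4733)/(-13766 + B(-22, 19)) = (22125 - 4733)/(-13766 - 13) = 17392/(-13779) = 17392*(-1/13779) = -17392/13779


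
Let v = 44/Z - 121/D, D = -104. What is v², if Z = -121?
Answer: 837225/1308736 ≈ 0.63972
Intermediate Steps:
v = 915/1144 (v = 44/(-121) - 121/(-104) = 44*(-1/121) - 121*(-1/104) = -4/11 + 121/104 = 915/1144 ≈ 0.79982)
v² = (915/1144)² = 837225/1308736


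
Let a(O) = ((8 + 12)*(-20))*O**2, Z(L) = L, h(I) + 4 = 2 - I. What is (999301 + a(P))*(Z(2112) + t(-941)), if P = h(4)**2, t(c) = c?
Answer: 563135071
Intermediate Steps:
h(I) = -2 - I (h(I) = -4 + (2 - I) = -2 - I)
P = 36 (P = (-2 - 1*4)**2 = (-2 - 4)**2 = (-6)**2 = 36)
a(O) = -400*O**2 (a(O) = (20*(-20))*O**2 = -400*O**2)
(999301 + a(P))*(Z(2112) + t(-941)) = (999301 - 400*36**2)*(2112 - 941) = (999301 - 400*1296)*1171 = (999301 - 518400)*1171 = 480901*1171 = 563135071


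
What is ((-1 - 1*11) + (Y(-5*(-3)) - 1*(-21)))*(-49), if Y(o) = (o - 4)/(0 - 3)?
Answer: -784/3 ≈ -261.33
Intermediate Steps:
Y(o) = 4/3 - o/3 (Y(o) = (-4 + o)/(-3) = (-4 + o)*(-⅓) = 4/3 - o/3)
((-1 - 1*11) + (Y(-5*(-3)) - 1*(-21)))*(-49) = ((-1 - 1*11) + ((4/3 - (-5)*(-3)/3) - 1*(-21)))*(-49) = ((-1 - 11) + ((4/3 - ⅓*15) + 21))*(-49) = (-12 + ((4/3 - 5) + 21))*(-49) = (-12 + (-11/3 + 21))*(-49) = (-12 + 52/3)*(-49) = (16/3)*(-49) = -784/3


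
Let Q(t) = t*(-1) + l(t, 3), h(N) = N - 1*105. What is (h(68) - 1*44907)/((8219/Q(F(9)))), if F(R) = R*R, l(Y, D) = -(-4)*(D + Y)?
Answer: -11460720/8219 ≈ -1394.4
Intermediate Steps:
l(Y, D) = 4*D + 4*Y (l(Y, D) = -4*(-D - Y) = 4*D + 4*Y)
F(R) = R²
h(N) = -105 + N (h(N) = N - 105 = -105 + N)
Q(t) = 12 + 3*t (Q(t) = t*(-1) + (4*3 + 4*t) = -t + (12 + 4*t) = 12 + 3*t)
(h(68) - 1*44907)/((8219/Q(F(9)))) = ((-105 + 68) - 1*44907)/((8219/(12 + 3*9²))) = (-37 - 44907)/((8219/(12 + 3*81))) = -44944/(8219/(12 + 243)) = -44944/(8219/255) = -44944/(8219*(1/255)) = -44944/8219/255 = -44944*255/8219 = -11460720/8219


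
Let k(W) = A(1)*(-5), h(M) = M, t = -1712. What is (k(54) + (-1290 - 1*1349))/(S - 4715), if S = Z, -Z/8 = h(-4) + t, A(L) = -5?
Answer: -2614/9013 ≈ -0.29003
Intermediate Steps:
Z = 13728 (Z = -8*(-4 - 1712) = -8*(-1716) = 13728)
k(W) = 25 (k(W) = -5*(-5) = 25)
S = 13728
(k(54) + (-1290 - 1*1349))/(S - 4715) = (25 + (-1290 - 1*1349))/(13728 - 4715) = (25 + (-1290 - 1349))/9013 = (25 - 2639)*(1/9013) = -2614*1/9013 = -2614/9013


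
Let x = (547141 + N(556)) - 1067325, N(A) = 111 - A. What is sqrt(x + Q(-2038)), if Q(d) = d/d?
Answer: 2*I*sqrt(130157) ≈ 721.55*I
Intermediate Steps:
Q(d) = 1
x = -520629 (x = (547141 + (111 - 1*556)) - 1067325 = (547141 + (111 - 556)) - 1067325 = (547141 - 445) - 1067325 = 546696 - 1067325 = -520629)
sqrt(x + Q(-2038)) = sqrt(-520629 + 1) = sqrt(-520628) = 2*I*sqrt(130157)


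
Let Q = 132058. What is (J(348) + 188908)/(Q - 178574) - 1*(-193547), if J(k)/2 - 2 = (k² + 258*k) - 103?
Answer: 4501210885/23258 ≈ 1.9353e+5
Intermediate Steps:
J(k) = -202 + 2*k² + 516*k (J(k) = 4 + 2*((k² + 258*k) - 103) = 4 + 2*(-103 + k² + 258*k) = 4 + (-206 + 2*k² + 516*k) = -202 + 2*k² + 516*k)
(J(348) + 188908)/(Q - 178574) - 1*(-193547) = ((-202 + 2*348² + 516*348) + 188908)/(132058 - 178574) - 1*(-193547) = ((-202 + 2*121104 + 179568) + 188908)/(-46516) + 193547 = ((-202 + 242208 + 179568) + 188908)*(-1/46516) + 193547 = (421574 + 188908)*(-1/46516) + 193547 = 610482*(-1/46516) + 193547 = -305241/23258 + 193547 = 4501210885/23258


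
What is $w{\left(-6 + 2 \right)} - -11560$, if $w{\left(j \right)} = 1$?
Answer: $11561$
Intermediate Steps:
$w{\left(-6 + 2 \right)} - -11560 = 1 - -11560 = 1 + 11560 = 11561$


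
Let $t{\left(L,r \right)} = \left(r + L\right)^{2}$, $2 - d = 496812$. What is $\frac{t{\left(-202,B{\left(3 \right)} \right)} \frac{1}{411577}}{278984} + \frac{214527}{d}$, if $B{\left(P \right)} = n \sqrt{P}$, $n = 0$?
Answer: $- \frac{1539543673821281}{3565338265320005} \approx -0.43181$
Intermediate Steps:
$B{\left(P \right)} = 0$ ($B{\left(P \right)} = 0 \sqrt{P} = 0$)
$d = -496810$ ($d = 2 - 496812 = -496810$)
$t{\left(L,r \right)} = \left(L + r\right)^{2}$
$\frac{t{\left(-202,B{\left(3 \right)} \right)} \frac{1}{411577}}{278984} + \frac{214527}{d} = \frac{\left(-202 + 0\right)^{2} \cdot \frac{1}{411577}}{278984} + \frac{214527}{-496810} = \left(-202\right)^{2} \cdot \frac{1}{411577} \cdot \frac{1}{278984} + 214527 \left(- \frac{1}{496810}\right) = 40804 \cdot \frac{1}{411577} \cdot \frac{1}{278984} - \frac{214527}{496810} = \frac{40804}{411577} \cdot \frac{1}{278984} - \frac{214527}{496810} = \frac{10201}{28705849442} - \frac{214527}{496810} = - \frac{1539543673821281}{3565338265320005}$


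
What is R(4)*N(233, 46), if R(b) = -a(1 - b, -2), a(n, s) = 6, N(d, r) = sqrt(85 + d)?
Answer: -6*sqrt(318) ≈ -107.00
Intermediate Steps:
R(b) = -6 (R(b) = -1*6 = -6)
R(4)*N(233, 46) = -6*sqrt(85 + 233) = -6*sqrt(318)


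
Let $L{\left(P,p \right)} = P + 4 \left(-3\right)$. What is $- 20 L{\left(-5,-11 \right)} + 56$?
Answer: $396$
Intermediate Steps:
$L{\left(P,p \right)} = -12 + P$ ($L{\left(P,p \right)} = P - 12 = -12 + P$)
$- 20 L{\left(-5,-11 \right)} + 56 = - 20 \left(-12 - 5\right) + 56 = \left(-20\right) \left(-17\right) + 56 = 340 + 56 = 396$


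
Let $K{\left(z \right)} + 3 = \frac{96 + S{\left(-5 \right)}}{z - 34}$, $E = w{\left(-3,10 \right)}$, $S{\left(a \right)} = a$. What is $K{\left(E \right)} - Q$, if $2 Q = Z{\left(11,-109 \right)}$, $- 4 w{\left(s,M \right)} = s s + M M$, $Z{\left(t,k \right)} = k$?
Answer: $\frac{3501}{70} \approx 50.014$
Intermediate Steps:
$w{\left(s,M \right)} = - \frac{M^{2}}{4} - \frac{s^{2}}{4}$ ($w{\left(s,M \right)} = - \frac{s s + M M}{4} = - \frac{s^{2} + M^{2}}{4} = - \frac{M^{2} + s^{2}}{4} = - \frac{M^{2}}{4} - \frac{s^{2}}{4}$)
$E = - \frac{109}{4}$ ($E = - \frac{10^{2}}{4} - \frac{\left(-3\right)^{2}}{4} = \left(- \frac{1}{4}\right) 100 - \frac{9}{4} = -25 - \frac{9}{4} = - \frac{109}{4} \approx -27.25$)
$Q = - \frac{109}{2}$ ($Q = \frac{1}{2} \left(-109\right) = - \frac{109}{2} \approx -54.5$)
$K{\left(z \right)} = -3 + \frac{91}{-34 + z}$ ($K{\left(z \right)} = -3 + \frac{96 - 5}{z - 34} = -3 + \frac{91}{-34 + z}$)
$K{\left(E \right)} - Q = \frac{193 - - \frac{327}{4}}{-34 - \frac{109}{4}} - - \frac{109}{2} = \frac{193 + \frac{327}{4}}{- \frac{245}{4}} + \frac{109}{2} = \left(- \frac{4}{245}\right) \frac{1099}{4} + \frac{109}{2} = - \frac{157}{35} + \frac{109}{2} = \frac{3501}{70}$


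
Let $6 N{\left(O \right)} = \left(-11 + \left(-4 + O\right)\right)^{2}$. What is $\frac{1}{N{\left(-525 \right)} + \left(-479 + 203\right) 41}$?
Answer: $\frac{1}{37284} \approx 2.6821 \cdot 10^{-5}$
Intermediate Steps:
$N{\left(O \right)} = \frac{\left(-15 + O\right)^{2}}{6}$ ($N{\left(O \right)} = \frac{\left(-11 + \left(-4 + O\right)\right)^{2}}{6} = \frac{\left(-15 + O\right)^{2}}{6}$)
$\frac{1}{N{\left(-525 \right)} + \left(-479 + 203\right) 41} = \frac{1}{\frac{\left(-15 - 525\right)^{2}}{6} + \left(-479 + 203\right) 41} = \frac{1}{\frac{\left(-540\right)^{2}}{6} - 11316} = \frac{1}{\frac{1}{6} \cdot 291600 - 11316} = \frac{1}{48600 - 11316} = \frac{1}{37284}$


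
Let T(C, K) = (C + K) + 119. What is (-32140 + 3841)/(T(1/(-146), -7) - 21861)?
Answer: 4131654/3175355 ≈ 1.3012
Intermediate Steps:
T(C, K) = 119 + C + K
(-32140 + 3841)/(T(1/(-146), -7) - 21861) = (-32140 + 3841)/((119 + 1/(-146) - 7) - 21861) = -28299/((119 - 1/146 - 7) - 21861) = -28299/(16351/146 - 21861) = -28299/(-3175355/146) = -28299*(-146/3175355) = 4131654/3175355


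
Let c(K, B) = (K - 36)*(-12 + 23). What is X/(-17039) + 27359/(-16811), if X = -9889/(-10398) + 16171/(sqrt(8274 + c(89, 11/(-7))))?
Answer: -440672901307/270766405122 - 16171*sqrt(8857)/150914423 ≈ -1.6376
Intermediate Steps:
c(K, B) = -396 + 11*K (c(K, B) = (-36 + K)*11 = -396 + 11*K)
X = 9889/10398 + 16171*sqrt(8857)/8857 (X = -9889/(-10398) + 16171/(sqrt(8274 + (-396 + 11*89))) = -9889*(-1/10398) + 16171/(sqrt(8274 + (-396 + 979))) = 9889/10398 + 16171/(sqrt(8274 + 583)) = 9889/10398 + 16171/(sqrt(8857)) = 9889/10398 + 16171*(sqrt(8857)/8857) = 9889/10398 + 16171*sqrt(8857)/8857 ≈ 172.78)
X/(-17039) + 27359/(-16811) = (9889/10398 + 16171*sqrt(8857)/8857)/(-17039) + 27359/(-16811) = (9889/10398 + 16171*sqrt(8857)/8857)*(-1/17039) + 27359*(-1/16811) = (-899/16106502 - 16171*sqrt(8857)/150914423) - 27359/16811 = -440672901307/270766405122 - 16171*sqrt(8857)/150914423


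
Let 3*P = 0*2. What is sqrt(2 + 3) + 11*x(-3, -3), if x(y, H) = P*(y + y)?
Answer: sqrt(5) ≈ 2.2361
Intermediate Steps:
P = 0 (P = (0*2)/3 = (1/3)*0 = 0)
x(y, H) = 0 (x(y, H) = 0*(y + y) = 0*(2*y) = 0)
sqrt(2 + 3) + 11*x(-3, -3) = sqrt(2 + 3) + 11*0 = sqrt(5) + 0 = sqrt(5)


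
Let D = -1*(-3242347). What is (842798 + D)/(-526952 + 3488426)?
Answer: 1361715/987158 ≈ 1.3794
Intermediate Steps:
D = 3242347
(842798 + D)/(-526952 + 3488426) = (842798 + 3242347)/(-526952 + 3488426) = 4085145/2961474 = 4085145*(1/2961474) = 1361715/987158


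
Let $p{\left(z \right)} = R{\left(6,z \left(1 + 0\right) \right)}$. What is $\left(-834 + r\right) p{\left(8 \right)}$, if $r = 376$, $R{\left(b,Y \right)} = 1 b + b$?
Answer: $-5496$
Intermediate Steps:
$R{\left(b,Y \right)} = 2 b$ ($R{\left(b,Y \right)} = b + b = 2 b$)
$p{\left(z \right)} = 12$ ($p{\left(z \right)} = 2 \cdot 6 = 12$)
$\left(-834 + r\right) p{\left(8 \right)} = \left(-834 + 376\right) 12 = \left(-458\right) 12 = -5496$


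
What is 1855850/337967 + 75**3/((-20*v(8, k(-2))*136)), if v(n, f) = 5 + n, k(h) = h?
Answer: -15391394425/2390102624 ≈ -6.4396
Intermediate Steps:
1855850/337967 + 75**3/((-20*v(8, k(-2))*136)) = 1855850/337967 + 75**3/((-20*(5 + 8)*136)) = 1855850*(1/337967) + 421875/((-20*13*136)) = 1855850/337967 + 421875/((-260*136)) = 1855850/337967 + 421875/(-35360) = 1855850/337967 + 421875*(-1/35360) = 1855850/337967 - 84375/7072 = -15391394425/2390102624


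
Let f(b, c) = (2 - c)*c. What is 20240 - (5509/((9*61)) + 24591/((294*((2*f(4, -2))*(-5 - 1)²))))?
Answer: 9951272327/491904 ≈ 20230.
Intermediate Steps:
f(b, c) = c*(2 - c)
20240 - (5509/((9*61)) + 24591/((294*((2*f(4, -2))*(-5 - 1)²)))) = 20240 - (5509/((9*61)) + 24591/((294*((2*(-2*(2 - 1*(-2))))*(-5 - 1)²)))) = 20240 - (5509/549 + 24591/((294*((2*(-2*(2 + 2)))*(-6)²)))) = 20240 - (5509*(1/549) + 24591/((294*((2*(-2*4))*36)))) = 20240 - (5509/549 + 24591/((294*((2*(-8))*36)))) = 20240 - (5509/549 + 24591/((294*(-16*36)))) = 20240 - (5509/549 + 24591/((294*(-576)))) = 20240 - (5509/549 + 24591/(-169344)) = 20240 - (5509/549 + 24591*(-1/169344)) = 20240 - (5509/549 - 1171/8064) = 20240 - 1*4864633/491904 = 20240 - 4864633/491904 = 9951272327/491904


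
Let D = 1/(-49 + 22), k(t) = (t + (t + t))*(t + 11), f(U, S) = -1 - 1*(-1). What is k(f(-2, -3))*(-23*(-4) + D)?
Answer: 0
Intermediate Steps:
f(U, S) = 0 (f(U, S) = -1 + 1 = 0)
k(t) = 3*t*(11 + t) (k(t) = (t + 2*t)*(11 + t) = (3*t)*(11 + t) = 3*t*(11 + t))
D = -1/27 (D = 1/(-27) = -1/27 ≈ -0.037037)
k(f(-2, -3))*(-23*(-4) + D) = (3*0*(11 + 0))*(-23*(-4) - 1/27) = (3*0*11)*(92 - 1/27) = 0*(2483/27) = 0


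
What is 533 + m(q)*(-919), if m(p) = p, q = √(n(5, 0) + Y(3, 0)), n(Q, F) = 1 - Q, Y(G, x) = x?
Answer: 533 - 1838*I ≈ 533.0 - 1838.0*I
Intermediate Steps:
q = 2*I (q = √((1 - 1*5) + 0) = √((1 - 5) + 0) = √(-4 + 0) = √(-4) = 2*I ≈ 2.0*I)
533 + m(q)*(-919) = 533 + (2*I)*(-919) = 533 - 1838*I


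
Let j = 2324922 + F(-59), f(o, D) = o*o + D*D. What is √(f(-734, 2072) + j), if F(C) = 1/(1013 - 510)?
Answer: √1810750498261/503 ≈ 2675.2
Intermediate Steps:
F(C) = 1/503
f(o, D) = D² + o² (f(o, D) = o² + D² = D² + o²)
j = 1169435767/503 (j = 2324922 + 1/503 = 1169435767/503 ≈ 2.3249e+6)
√(f(-734, 2072) + j) = √((2072² + (-734)²) + 1169435767/503) = √((4293184 + 538756) + 1169435767/503) = √(4831940 + 1169435767/503) = √(3599901587/503) = √1810750498261/503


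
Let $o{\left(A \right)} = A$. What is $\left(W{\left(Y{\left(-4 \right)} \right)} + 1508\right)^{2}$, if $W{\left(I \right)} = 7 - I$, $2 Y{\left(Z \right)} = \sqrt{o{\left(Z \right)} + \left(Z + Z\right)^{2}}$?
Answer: $\left(1515 - \sqrt{15}\right)^{2} \approx 2.2835 \cdot 10^{6}$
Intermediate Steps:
$Y{\left(Z \right)} = \frac{\sqrt{Z + 4 Z^{2}}}{2}$ ($Y{\left(Z \right)} = \frac{\sqrt{Z + \left(Z + Z\right)^{2}}}{2} = \frac{\sqrt{Z + \left(2 Z\right)^{2}}}{2} = \frac{\sqrt{Z + 4 Z^{2}}}{2}$)
$\left(W{\left(Y{\left(-4 \right)} \right)} + 1508\right)^{2} = \left(\left(7 - \frac{\sqrt{- 4 \left(1 + 4 \left(-4\right)\right)}}{2}\right) + 1508\right)^{2} = \left(\left(7 - \frac{\sqrt{- 4 \left(1 - 16\right)}}{2}\right) + 1508\right)^{2} = \left(\left(7 - \frac{\sqrt{\left(-4\right) \left(-15\right)}}{2}\right) + 1508\right)^{2} = \left(\left(7 - \frac{\sqrt{60}}{2}\right) + 1508\right)^{2} = \left(\left(7 - \frac{2 \sqrt{15}}{2}\right) + 1508\right)^{2} = \left(\left(7 - \sqrt{15}\right) + 1508\right)^{2} = \left(1515 - \sqrt{15}\right)^{2}$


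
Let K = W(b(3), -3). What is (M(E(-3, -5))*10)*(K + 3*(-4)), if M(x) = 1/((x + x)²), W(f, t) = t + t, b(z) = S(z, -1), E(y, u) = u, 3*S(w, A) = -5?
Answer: -9/5 ≈ -1.8000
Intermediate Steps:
S(w, A) = -5/3 (S(w, A) = (⅓)*(-5) = -5/3)
b(z) = -5/3
W(f, t) = 2*t
K = -6 (K = 2*(-3) = -6)
M(x) = 1/(4*x²) (M(x) = 1/((2*x)²) = 1/(4*x²))
(M(E(-3, -5))*10)*(K + 3*(-4)) = (((¼)/(-5)²)*10)*(-6 + 3*(-4)) = (((¼)*(1/25))*10)*(-6 - 12) = ((1/100)*10)*(-18) = (⅒)*(-18) = -9/5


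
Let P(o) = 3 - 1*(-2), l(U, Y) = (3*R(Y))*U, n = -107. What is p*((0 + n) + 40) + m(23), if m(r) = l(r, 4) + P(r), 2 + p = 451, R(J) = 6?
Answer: -29664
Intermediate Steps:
l(U, Y) = 18*U (l(U, Y) = (3*6)*U = 18*U)
P(o) = 5 (P(o) = 3 + 2 = 5)
p = 449 (p = -2 + 451 = 449)
m(r) = 5 + 18*r (m(r) = 18*r + 5 = 5 + 18*r)
p*((0 + n) + 40) + m(23) = 449*((0 - 107) + 40) + (5 + 18*23) = 449*(-107 + 40) + (5 + 414) = 449*(-67) + 419 = -30083 + 419 = -29664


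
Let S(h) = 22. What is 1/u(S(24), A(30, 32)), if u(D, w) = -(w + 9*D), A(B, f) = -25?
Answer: -1/173 ≈ -0.0057803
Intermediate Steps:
u(D, w) = -w - 9*D
1/u(S(24), A(30, 32)) = 1/(-1*(-25) - 9*22) = 1/(25 - 198) = 1/(-173) = -1/173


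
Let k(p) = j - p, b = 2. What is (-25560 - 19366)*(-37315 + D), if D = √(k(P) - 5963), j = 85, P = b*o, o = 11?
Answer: 1676413690 - 449260*I*√59 ≈ 1.6764e+9 - 3.4508e+6*I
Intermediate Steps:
P = 22 (P = 2*11 = 22)
k(p) = 85 - p
D = 10*I*√59 (D = √((85 - 1*22) - 5963) = √((85 - 22) - 5963) = √(63 - 5963) = √(-5900) = 10*I*√59 ≈ 76.811*I)
(-25560 - 19366)*(-37315 + D) = (-25560 - 19366)*(-37315 + 10*I*√59) = -44926*(-37315 + 10*I*√59) = 1676413690 - 449260*I*√59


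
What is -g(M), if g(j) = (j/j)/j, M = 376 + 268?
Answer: -1/644 ≈ -0.0015528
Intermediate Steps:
M = 644
g(j) = 1/j
-g(M) = -1/644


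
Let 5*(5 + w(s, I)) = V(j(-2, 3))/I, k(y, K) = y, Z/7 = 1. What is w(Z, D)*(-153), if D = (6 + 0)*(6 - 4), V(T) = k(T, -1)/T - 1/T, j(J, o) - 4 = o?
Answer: 53397/70 ≈ 762.81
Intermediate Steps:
Z = 7 (Z = 7*1 = 7)
j(J, o) = 4 + o
V(T) = 1 - 1/T (V(T) = T/T - 1/T = 1 - 1/T)
D = 12 (D = 6*2 = 12)
w(s, I) = -5 + 6/(35*I) (w(s, I) = -5 + (((-1 + (4 + 3))/(4 + 3))/I)/5 = -5 + (((-1 + 7)/7)/I)/5 = -5 + (((⅐)*6)/I)/5 = -5 + (6/(7*I))/5 = -5 + 6/(35*I))
w(Z, D)*(-153) = (-5 + (6/35)/12)*(-153) = (-5 + (6/35)*(1/12))*(-153) = (-5 + 1/70)*(-153) = -349/70*(-153) = 53397/70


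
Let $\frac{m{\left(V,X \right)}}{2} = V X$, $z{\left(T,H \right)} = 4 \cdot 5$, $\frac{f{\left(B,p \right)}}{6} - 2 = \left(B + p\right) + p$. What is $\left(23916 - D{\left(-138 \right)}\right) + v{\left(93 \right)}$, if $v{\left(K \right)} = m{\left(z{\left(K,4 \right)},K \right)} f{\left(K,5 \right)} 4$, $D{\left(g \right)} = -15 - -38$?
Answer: $9398293$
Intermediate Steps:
$D{\left(g \right)} = 23$ ($D{\left(g \right)} = -15 + 38 = 23$)
$f{\left(B,p \right)} = 12 + 6 B + 12 p$ ($f{\left(B,p \right)} = 12 + 6 \left(\left(B + p\right) + p\right) = 12 + 6 \left(B + 2 p\right) = 12 + \left(6 B + 12 p\right) = 12 + 6 B + 12 p$)
$z{\left(T,H \right)} = 20$
$m{\left(V,X \right)} = 2 V X$
$v{\left(K \right)} = 160 K \left(72 + 6 K\right)$ ($v{\left(K \right)} = 2 \cdot 20 K \left(12 + 6 K + 12 \cdot 5\right) 4 = 40 K \left(12 + 6 K + 60\right) 4 = 40 K \left(72 + 6 K\right) 4 = 160 K \left(72 + 6 K\right)$)
$\left(23916 - D{\left(-138 \right)}\right) + v{\left(93 \right)} = \left(23916 - 23\right) + 960 \cdot 93 \left(12 + 93\right) = \left(23916 - 23\right) + 960 \cdot 93 \cdot 105 = 23893 + 9374400 = 9398293$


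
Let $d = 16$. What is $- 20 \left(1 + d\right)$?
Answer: $-340$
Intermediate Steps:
$- 20 \left(1 + d\right) = - 20 \left(1 + 16\right) = \left(-20\right) 17 = -340$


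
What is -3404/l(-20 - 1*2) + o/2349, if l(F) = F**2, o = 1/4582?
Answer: -9159413297/1302337278 ≈ -7.0331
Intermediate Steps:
o = 1/4582 ≈ 0.00021825
-3404/l(-20 - 1*2) + o/2349 = -3404/(-20 - 1*2)**2 + (1/4582)/2349 = -3404/(-20 - 2)**2 + (1/4582)*(1/2349) = -3404/((-22)**2) + 1/10763118 = -3404/484 + 1/10763118 = -3404*1/484 + 1/10763118 = -851/121 + 1/10763118 = -9159413297/1302337278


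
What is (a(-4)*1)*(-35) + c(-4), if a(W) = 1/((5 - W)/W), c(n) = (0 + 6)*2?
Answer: 248/9 ≈ 27.556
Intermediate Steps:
c(n) = 12 (c(n) = 6*2 = 12)
a(W) = W/(5 - W) (a(W) = 1/((5 - W)/W) = W/(5 - W))
(a(-4)*1)*(-35) + c(-4) = (-1*(-4)/(-5 - 4)*1)*(-35) + 12 = (-1*(-4)/(-9)*1)*(-35) + 12 = (-1*(-4)*(-1/9)*1)*(-35) + 12 = -4/9*1*(-35) + 12 = -4/9*(-35) + 12 = 140/9 + 12 = 248/9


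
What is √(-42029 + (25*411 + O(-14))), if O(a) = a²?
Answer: I*√31558 ≈ 177.65*I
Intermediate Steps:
√(-42029 + (25*411 + O(-14))) = √(-42029 + (25*411 + (-14)²)) = √(-42029 + (10275 + 196)) = √(-42029 + 10471) = √(-31558) = I*√31558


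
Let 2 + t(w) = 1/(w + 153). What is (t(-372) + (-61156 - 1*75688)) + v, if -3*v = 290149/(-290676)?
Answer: -8711327799023/63658044 ≈ -1.3685e+5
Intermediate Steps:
t(w) = -2 + 1/(153 + w) (t(w) = -2 + 1/(w + 153) = -2 + 1/(153 + w))
v = 290149/872028 (v = -290149/(3*(-290676)) = -290149*(-1)/(3*290676) = -1/3*(-290149/290676) = 290149/872028 ≈ 0.33273)
(t(-372) + (-61156 - 1*75688)) + v = ((-305 - 2*(-372))/(153 - 372) + (-61156 - 1*75688)) + 290149/872028 = ((-305 + 744)/(-219) + (-61156 - 75688)) + 290149/872028 = (-1/219*439 - 136844) + 290149/872028 = (-439/219 - 136844) + 290149/872028 = -29969275/219 + 290149/872028 = -8711327799023/63658044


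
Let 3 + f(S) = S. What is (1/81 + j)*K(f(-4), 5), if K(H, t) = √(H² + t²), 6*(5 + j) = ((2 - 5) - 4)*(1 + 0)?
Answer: -997*√74/162 ≈ -52.941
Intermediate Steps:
j = -37/6 (j = -5 + (((2 - 5) - 4)*(1 + 0))/6 = -5 + ((-3 - 4)*1)/6 = -5 + (-7*1)/6 = -5 + (⅙)*(-7) = -5 - 7/6 = -37/6 ≈ -6.1667)
f(S) = -3 + S
(1/81 + j)*K(f(-4), 5) = (1/81 - 37/6)*√((-3 - 4)² + 5²) = (1/81 - 37/6)*√((-7)² + 25) = -997*√(49 + 25)/162 = -997*√74/162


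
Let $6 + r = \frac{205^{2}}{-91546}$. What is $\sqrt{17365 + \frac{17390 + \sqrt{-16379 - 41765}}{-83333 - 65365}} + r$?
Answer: $- \frac{591301}{91546} + \frac{\sqrt{10665460621090 - 16522 i \sqrt{3634}}}{24783} \approx 125.32 - 6.1529 \cdot 10^{-6} i$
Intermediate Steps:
$r = - \frac{591301}{91546}$ ($r = -6 + \frac{205^{2}}{-91546} = -6 + 42025 \left(- \frac{1}{91546}\right) = -6 - \frac{42025}{91546} = - \frac{591301}{91546} \approx -6.4591$)
$\sqrt{17365 + \frac{17390 + \sqrt{-16379 - 41765}}{-83333 - 65365}} + r = \sqrt{17365 + \frac{17390 + \sqrt{-16379 - 41765}}{-83333 - 65365}} - \frac{591301}{91546} = \sqrt{17365 + \frac{17390 + \sqrt{-58144}}{-148698}} - \frac{591301}{91546} = \sqrt{17365 + \left(17390 + 4 i \sqrt{3634}\right) \left(- \frac{1}{148698}\right)} - \frac{591301}{91546} = \sqrt{17365 - \left(\frac{8695}{74349} + \frac{2 i \sqrt{3634}}{74349}\right)} - \frac{591301}{91546} = \sqrt{\frac{1291061690}{74349} - \frac{2 i \sqrt{3634}}{74349}} - \frac{591301}{91546} = - \frac{591301}{91546} + \sqrt{\frac{1291061690}{74349} - \frac{2 i \sqrt{3634}}{74349}}$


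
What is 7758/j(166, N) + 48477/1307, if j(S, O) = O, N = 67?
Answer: 13387665/87569 ≈ 152.88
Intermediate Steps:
7758/j(166, N) + 48477/1307 = 7758/67 + 48477/1307 = 13387665/87569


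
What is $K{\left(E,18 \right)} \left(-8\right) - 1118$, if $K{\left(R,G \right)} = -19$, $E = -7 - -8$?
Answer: $-966$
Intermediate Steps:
$E = 1$ ($E = -7 + \left(-2 + 10\right) = -7 + 8 = 1$)
$K{\left(E,18 \right)} \left(-8\right) - 1118 = \left(-19\right) \left(-8\right) - 1118 = 152 - 1118 = -966$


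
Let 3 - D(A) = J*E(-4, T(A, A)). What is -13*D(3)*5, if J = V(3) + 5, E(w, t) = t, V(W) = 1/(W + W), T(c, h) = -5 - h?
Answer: -8645/3 ≈ -2881.7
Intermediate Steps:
V(W) = 1/(2*W)
J = 31/6 (J = (1/2)/3 + 5 = (1/2)*(1/3) + 5 = 1/6 + 5 = 31/6 ≈ 5.1667)
D(A) = 173/6 + 31*A/6 (D(A) = 3 - 31*(-5 - A)/6 = 3 - (-155/6 - 31*A/6) = 3 + (155/6 + 31*A/6) = 173/6 + 31*A/6)
-13*D(3)*5 = -13*(173/6 + (31/6)*3)*5 = -13*(173/6 + 31/2)*5 = -13*133/3*5 = -1729/3*5 = -8645/3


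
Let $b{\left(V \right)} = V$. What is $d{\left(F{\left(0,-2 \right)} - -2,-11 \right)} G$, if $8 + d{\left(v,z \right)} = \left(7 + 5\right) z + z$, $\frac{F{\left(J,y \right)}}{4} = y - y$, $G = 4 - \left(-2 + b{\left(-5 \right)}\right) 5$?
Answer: $-5889$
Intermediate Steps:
$G = 39$ ($G = 4 - \left(-2 - 5\right) 5 = 4 - \left(-7\right) 5 = 4 - -35 = 4 + 35 = 39$)
$F{\left(J,y \right)} = 0$ ($F{\left(J,y \right)} = 4 \left(y - y\right) = 4 \cdot 0 = 0$)
$d{\left(v,z \right)} = -8 + 13 z$ ($d{\left(v,z \right)} = -8 + \left(\left(7 + 5\right) z + z\right) = -8 + \left(12 z + z\right) = -8 + 13 z$)
$d{\left(F{\left(0,-2 \right)} - -2,-11 \right)} G = \left(-8 + 13 \left(-11\right)\right) 39 = \left(-8 - 143\right) 39 = \left(-151\right) 39 = -5889$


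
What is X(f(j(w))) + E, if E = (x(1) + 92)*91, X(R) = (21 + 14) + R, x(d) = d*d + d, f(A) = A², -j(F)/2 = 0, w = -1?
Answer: 8589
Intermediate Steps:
j(F) = 0 (j(F) = -2*0 = 0)
x(d) = d + d² (x(d) = d² + d = d + d²)
X(R) = 35 + R
E = 8554 (E = (1*(1 + 1) + 92)*91 = (1*2 + 92)*91 = (2 + 92)*91 = 94*91 = 8554)
X(f(j(w))) + E = (35 + 0²) + 8554 = (35 + 0) + 8554 = 35 + 8554 = 8589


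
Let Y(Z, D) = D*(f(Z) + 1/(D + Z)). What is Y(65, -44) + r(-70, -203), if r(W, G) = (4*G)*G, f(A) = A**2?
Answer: -442388/21 ≈ -21066.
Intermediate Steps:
r(W, G) = 4*G**2
Y(Z, D) = D*(Z**2 + 1/(D + Z))
Y(65, -44) + r(-70, -203) = -44*(1 + 65**3 - 44*65**2)/(-44 + 65) + 4*(-203)**2 = -44*(1 + 274625 - 44*4225)/21 + 4*41209 = -44*1/21*(1 + 274625 - 185900) + 164836 = -44*1/21*88726 + 164836 = -3903944/21 + 164836 = -442388/21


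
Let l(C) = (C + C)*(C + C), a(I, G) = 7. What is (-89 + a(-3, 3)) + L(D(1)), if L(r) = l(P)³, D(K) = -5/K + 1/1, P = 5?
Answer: 999918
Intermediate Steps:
l(C) = 4*C² (l(C) = (2*C)*(2*C) = 4*C²)
D(K) = 1 - 5/K (D(K) = -5/K + 1*1 = -5/K + 1 = 1 - 5/K)
L(r) = 1000000 (L(r) = (4*5²)³ = (4*25)³ = 100³ = 1000000)
(-89 + a(-3, 3)) + L(D(1)) = (-89 + 7) + 1000000 = -82 + 1000000 = 999918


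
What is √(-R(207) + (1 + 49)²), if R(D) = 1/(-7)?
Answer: √122507/7 ≈ 50.001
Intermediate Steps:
R(D) = -⅐
√(-R(207) + (1 + 49)²) = √(-1*(-⅐) + (1 + 49)²) = √(⅐ + 50²) = √(⅐ + 2500) = √(17501/7) = √122507/7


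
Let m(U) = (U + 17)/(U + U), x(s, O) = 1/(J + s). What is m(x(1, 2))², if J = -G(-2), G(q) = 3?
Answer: 1089/4 ≈ 272.25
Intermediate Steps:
J = -3 (J = -1*3 = -3)
x(s, O) = 1/(-3 + s)
m(U) = (17 + U)/(2*U) (m(U) = (17 + U)/((2*U)) = (17 + U)*(1/(2*U)) = (17 + U)/(2*U))
m(x(1, 2))² = ((17 + 1/(-3 + 1))/(2*(1/(-3 + 1))))² = ((17 + 1/(-2))/(2*(1/(-2))))² = ((17 - ½)/(2*(-½)))² = ((½)*(-2)*(33/2))² = (-33/2)² = 1089/4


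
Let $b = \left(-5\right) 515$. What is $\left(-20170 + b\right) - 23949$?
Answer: $-46694$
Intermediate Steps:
$b = -2575$
$\left(-20170 + b\right) - 23949 = \left(-20170 - 2575\right) - 23949 = -22745 - 23949 = -46694$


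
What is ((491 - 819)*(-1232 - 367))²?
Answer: 275070878784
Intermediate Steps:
((491 - 819)*(-1232 - 367))² = (-328*(-1599))² = 524472² = 275070878784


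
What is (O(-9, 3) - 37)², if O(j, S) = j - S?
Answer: 2401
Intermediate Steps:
(O(-9, 3) - 37)² = ((-9 - 1*3) - 37)² = ((-9 - 3) - 37)² = (-12 - 37)² = (-49)² = 2401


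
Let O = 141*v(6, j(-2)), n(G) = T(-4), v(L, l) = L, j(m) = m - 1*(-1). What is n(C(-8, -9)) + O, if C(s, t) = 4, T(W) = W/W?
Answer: 847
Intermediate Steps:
j(m) = 1 + m (j(m) = m + 1 = 1 + m)
T(W) = 1
n(G) = 1
O = 846 (O = 141*6 = 846)
n(C(-8, -9)) + O = 1 + 846 = 847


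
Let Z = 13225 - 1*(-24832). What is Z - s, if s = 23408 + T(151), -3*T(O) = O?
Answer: 44098/3 ≈ 14699.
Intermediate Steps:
T(O) = -O/3
Z = 38057 (Z = 13225 + 24832 = 38057)
s = 70073/3 (s = 23408 - ⅓*151 = 23408 - 151/3 = 70073/3 ≈ 23358.)
Z - s = 38057 - 1*70073/3 = 38057 - 70073/3 = 44098/3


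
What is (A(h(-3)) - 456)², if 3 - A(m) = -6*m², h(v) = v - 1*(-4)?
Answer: 199809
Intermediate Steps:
h(v) = 4 + v (h(v) = v + 4 = 4 + v)
A(m) = 3 + 6*m² (A(m) = 3 - (-6)*m² = 3 + 6*m²)
(A(h(-3)) - 456)² = ((3 + 6*(4 - 3)²) - 456)² = ((3 + 6*1²) - 456)² = ((3 + 6*1) - 456)² = ((3 + 6) - 456)² = (9 - 456)² = (-447)² = 199809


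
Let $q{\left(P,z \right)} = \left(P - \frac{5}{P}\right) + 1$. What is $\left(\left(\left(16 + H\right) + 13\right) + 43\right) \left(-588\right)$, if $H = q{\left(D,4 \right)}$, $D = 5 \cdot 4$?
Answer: $-54537$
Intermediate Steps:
$D = 20$
$q{\left(P,z \right)} = 1 + P - \frac{5}{P}$
$H = \frac{83}{4}$ ($H = 1 + 20 - \frac{5}{20} = 1 + 20 - \frac{1}{4} = \frac{83}{4} \approx 20.75$)
$\left(\left(\left(16 + H\right) + 13\right) + 43\right) \left(-588\right) = \left(\left(\left(16 + \frac{83}{4}\right) + 13\right) + 43\right) \left(-588\right) = \left(\left(\frac{147}{4} + 13\right) + 43\right) \left(-588\right) = \left(\frac{199}{4} + 43\right) \left(-588\right) = \frac{371}{4} \left(-588\right) = -54537$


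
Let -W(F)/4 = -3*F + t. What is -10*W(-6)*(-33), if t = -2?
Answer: -21120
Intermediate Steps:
W(F) = 8 + 12*F (W(F) = -4*(-3*F - 2) = -4*(-2 - 3*F) = 8 + 12*F)
-10*W(-6)*(-33) = -10*(8 + 12*(-6))*(-33) = -10*(8 - 72)*(-33) = -10*(-64)*(-33) = 640*(-33) = -21120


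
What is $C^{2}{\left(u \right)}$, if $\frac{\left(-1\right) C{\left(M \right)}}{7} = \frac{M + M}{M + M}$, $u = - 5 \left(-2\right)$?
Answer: $49$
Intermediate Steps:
$u = 10$ ($u = \left(-1\right) \left(-10\right) = 10$)
$C{\left(M \right)} = -7$ ($C{\left(M \right)} = - 7 \frac{M + M}{M + M} = - 7 \frac{2 M}{2 M} = - 7 \cdot 2 M \frac{1}{2 M} = \left(-7\right) 1 = -7$)
$C^{2}{\left(u \right)} = \left(-7\right)^{2} = 49$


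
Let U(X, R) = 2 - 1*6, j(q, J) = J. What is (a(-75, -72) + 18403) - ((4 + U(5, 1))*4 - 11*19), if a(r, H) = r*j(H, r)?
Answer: 24237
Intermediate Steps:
U(X, R) = -4 (U(X, R) = 2 - 6 = -4)
a(r, H) = r² (a(r, H) = r*r = r²)
(a(-75, -72) + 18403) - ((4 + U(5, 1))*4 - 11*19) = ((-75)² + 18403) - ((4 - 4)*4 - 11*19) = (5625 + 18403) - (0*4 - 209) = 24028 - (0 - 209) = 24028 - 1*(-209) = 24028 + 209 = 24237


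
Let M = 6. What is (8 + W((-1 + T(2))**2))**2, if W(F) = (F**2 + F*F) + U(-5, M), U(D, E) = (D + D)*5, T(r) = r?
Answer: 1600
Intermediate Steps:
U(D, E) = 10*D (U(D, E) = (2*D)*5 = 10*D)
W(F) = -50 + 2*F**2 (W(F) = (F**2 + F*F) + 10*(-5) = (F**2 + F**2) - 50 = 2*F**2 - 50 = -50 + 2*F**2)
(8 + W((-1 + T(2))**2))**2 = (8 + (-50 + 2*((-1 + 2)**2)**2))**2 = (8 + (-50 + 2*(1**2)**2))**2 = (8 + (-50 + 2*1**2))**2 = (8 + (-50 + 2*1))**2 = (8 + (-50 + 2))**2 = (8 - 48)**2 = (-40)**2 = 1600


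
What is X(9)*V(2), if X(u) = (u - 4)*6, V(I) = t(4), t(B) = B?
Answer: 120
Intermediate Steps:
V(I) = 4
X(u) = -24 + 6*u (X(u) = (-4 + u)*6 = -24 + 6*u)
X(9)*V(2) = (-24 + 6*9)*4 = (-24 + 54)*4 = 30*4 = 120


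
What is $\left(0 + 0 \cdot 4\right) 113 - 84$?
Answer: $-84$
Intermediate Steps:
$\left(0 + 0 \cdot 4\right) 113 - 84 = \left(0 + 0\right) 113 - 84 = 0 \cdot 113 - 84 = 0 - 84 = -84$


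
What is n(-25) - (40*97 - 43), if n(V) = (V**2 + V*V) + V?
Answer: -2612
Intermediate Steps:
n(V) = V + 2*V**2 (n(V) = (V**2 + V**2) + V = 2*V**2 + V = V + 2*V**2)
n(-25) - (40*97 - 43) = -25*(1 + 2*(-25)) - (40*97 - 43) = -25*(1 - 50) - (3880 - 43) = -25*(-49) - 1*3837 = 1225 - 3837 = -2612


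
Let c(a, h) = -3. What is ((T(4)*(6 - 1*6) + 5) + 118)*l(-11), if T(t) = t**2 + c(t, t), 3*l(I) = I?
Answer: -451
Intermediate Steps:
l(I) = I/3
T(t) = -3 + t**2 (T(t) = t**2 - 3 = -3 + t**2)
((T(4)*(6 - 1*6) + 5) + 118)*l(-11) = (((-3 + 4**2)*(6 - 1*6) + 5) + 118)*((1/3)*(-11)) = (((-3 + 16)*(6 - 6) + 5) + 118)*(-11/3) = ((13*0 + 5) + 118)*(-11/3) = ((0 + 5) + 118)*(-11/3) = (5 + 118)*(-11/3) = 123*(-11/3) = -451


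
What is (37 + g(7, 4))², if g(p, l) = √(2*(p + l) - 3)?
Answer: (37 + √19)² ≈ 1710.6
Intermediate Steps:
g(p, l) = √(-3 + 2*l + 2*p) (g(p, l) = √(2*(l + p) - 3) = √((2*l + 2*p) - 3) = √(-3 + 2*l + 2*p))
(37 + g(7, 4))² = (37 + √(-3 + 2*4 + 2*7))² = (37 + √(-3 + 8 + 14))² = (37 + √19)²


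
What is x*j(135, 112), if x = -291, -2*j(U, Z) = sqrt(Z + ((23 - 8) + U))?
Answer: 291*sqrt(262)/2 ≈ 2355.1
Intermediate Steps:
j(U, Z) = -sqrt(15 + U + Z)/2 (j(U, Z) = -sqrt(Z + ((23 - 8) + U))/2 = -sqrt(Z + (15 + U))/2 = -sqrt(15 + U + Z)/2)
x*j(135, 112) = -(-291)*sqrt(15 + 135 + 112)/2 = -(-291)*sqrt(262)/2 = 291*sqrt(262)/2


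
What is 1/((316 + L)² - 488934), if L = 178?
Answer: -1/244898 ≈ -4.0833e-6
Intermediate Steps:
1/((316 + L)² - 488934) = 1/((316 + 178)² - 488934) = 1/(494² - 488934) = 1/(244036 - 488934) = 1/(-244898) = -1/244898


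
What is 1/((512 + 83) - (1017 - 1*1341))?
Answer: 1/919 ≈ 0.0010881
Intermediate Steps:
1/((512 + 83) - (1017 - 1*1341)) = 1/(595 - (1017 - 1341)) = 1/(595 - 1*(-324)) = 1/(595 + 324) = 1/919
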